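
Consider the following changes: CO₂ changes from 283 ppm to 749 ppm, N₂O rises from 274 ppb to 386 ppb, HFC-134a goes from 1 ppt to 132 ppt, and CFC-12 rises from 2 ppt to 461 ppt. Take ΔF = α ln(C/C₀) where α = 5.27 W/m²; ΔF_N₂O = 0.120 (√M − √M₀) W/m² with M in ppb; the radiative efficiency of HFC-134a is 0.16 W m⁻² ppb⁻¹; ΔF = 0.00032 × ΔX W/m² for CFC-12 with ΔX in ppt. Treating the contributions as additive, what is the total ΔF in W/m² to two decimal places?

ΔF = 5.67 W/m²

CO₂: 5.27 × ln(749/283) = 5.27 × ln(2.64664) = 5.27 × 0.97329 = 5.1292 W/m².
N₂O: 0.120 × (√386 − √274) = 0.120 × (19.6469 − 16.5529) = 0.120 × 3.0940 = 0.3713 W/m².
HFC-134a: Δ = 132 − 1 = 131 ppt = 0.131 ppb; ΔF = 0.16 × 0.131 = 0.0210 W/m².
CFC-12: ΔF = 0.00032 × (461 − 2) = 0.00032 × 459 = 0.1469 W/m².
Total ΔF = 5.1292 + 0.3713 + 0.0210 + 0.1469 = 5.6684 W/m².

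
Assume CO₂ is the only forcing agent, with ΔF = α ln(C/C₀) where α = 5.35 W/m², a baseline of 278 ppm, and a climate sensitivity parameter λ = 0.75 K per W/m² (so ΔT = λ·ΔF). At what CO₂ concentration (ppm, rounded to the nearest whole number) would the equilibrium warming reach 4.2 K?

Required forcing: ΔF = ΔT/λ = 4.2/0.75 = 5.6000 W/m².
Then ln(C/278) = ΔF/5.35 = 5.6000/5.35 = 1.04673.
So C = 278 × e^1.04673 = 278 × 2.84832 = 791.83 ppm.

C ≈ 792 ppm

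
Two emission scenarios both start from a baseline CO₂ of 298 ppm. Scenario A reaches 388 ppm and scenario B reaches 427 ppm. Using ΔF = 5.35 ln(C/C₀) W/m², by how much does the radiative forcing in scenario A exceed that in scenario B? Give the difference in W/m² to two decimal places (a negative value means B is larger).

ΔF_A = 5.35 ln(388/298) = 5.35 × 0.26391 = 1.4119 W/m².
ΔF_B = 5.35 ln(427/298) = 5.35 × 0.35969 = 1.9243 W/m².
Difference: 1.4119 − 1.9243 = -0.5124 W/m².
(Equivalently, ΔF_A − ΔF_B = 5.35 ln(388/427) = 5.35 × -0.09578 = -0.5124 W/m².)

ΔF_A − ΔF_B = -0.51 W/m²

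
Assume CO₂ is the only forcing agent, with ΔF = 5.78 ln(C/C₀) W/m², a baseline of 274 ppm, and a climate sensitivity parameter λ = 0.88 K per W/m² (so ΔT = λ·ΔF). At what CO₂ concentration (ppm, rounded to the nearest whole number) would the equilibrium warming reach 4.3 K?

C ≈ 638 ppm

Required forcing: ΔF = ΔT/λ = 4.3/0.88 = 4.8864 W/m².
Then ln(C/274) = ΔF/5.78 = 4.8864/5.78 = 0.84540.
So C = 274 × e^0.84540 = 274 × 2.32891 = 638.12 ppm.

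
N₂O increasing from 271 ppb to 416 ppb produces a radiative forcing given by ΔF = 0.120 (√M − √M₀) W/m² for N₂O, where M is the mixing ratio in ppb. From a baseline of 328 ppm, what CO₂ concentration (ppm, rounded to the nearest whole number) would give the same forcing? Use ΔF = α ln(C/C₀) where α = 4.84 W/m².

N₂O forcing: 0.120 × (√416 − √271) = 0.120 × (20.3961 − 16.4621) = 0.120 × 3.9340 = 0.47208 W/m².
Set 4.84 ln(C/328) = 0.47208: ln(C/328) = 0.47208/4.84 = 0.09754, so C = 328 × e^0.09754 = 328 × 1.10246 = 361.61 ppm.

C ≈ 362 ppm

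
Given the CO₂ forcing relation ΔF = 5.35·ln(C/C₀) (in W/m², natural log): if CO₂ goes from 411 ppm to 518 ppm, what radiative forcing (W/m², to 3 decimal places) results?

ΔF = 1.238 W/m²

CO₂ absorption bands are partially saturated, so forcing scales with the logarithm of the concentration ratio.
CO₂: 5.35 × ln(518/411) = 5.35 × ln(1.26034) = 5.35 × 0.23138 = 1.2379 W/m².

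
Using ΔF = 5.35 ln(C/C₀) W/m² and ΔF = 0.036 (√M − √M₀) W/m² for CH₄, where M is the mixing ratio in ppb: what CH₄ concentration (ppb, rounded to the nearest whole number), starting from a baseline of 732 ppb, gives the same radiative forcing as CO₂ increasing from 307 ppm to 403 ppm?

M ≈ 4555 ppb

CO₂ forcing: 5.35 × ln(403/307) = 5.35 × 0.272089 = 1.45568 W/m².
Set 0.036(√M − √732) = 1.45568: √M = 1.45568/0.036 + √732 = 40.4356 + 27.0555 = 67.4911.
M = (67.4911)² = 4555.05 ppb.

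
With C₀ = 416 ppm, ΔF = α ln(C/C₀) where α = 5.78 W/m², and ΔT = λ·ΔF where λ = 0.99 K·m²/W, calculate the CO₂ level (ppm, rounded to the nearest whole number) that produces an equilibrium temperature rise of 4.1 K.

Required forcing: ΔF = ΔT/λ = 4.1/0.99 = 4.1414 W/m².
Then ln(C/416) = ΔF/5.78 = 4.1414/5.78 = 0.71651.
So C = 416 × e^0.71651 = 416 × 2.04728 = 851.67 ppm.

C ≈ 852 ppm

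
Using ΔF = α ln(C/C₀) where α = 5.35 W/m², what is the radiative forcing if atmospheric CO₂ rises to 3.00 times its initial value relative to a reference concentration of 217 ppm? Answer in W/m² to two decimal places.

ΔF = 5.88 W/m²

ΔF = 5.35 × ln(3.00) = 5.35 × 1.09861 = 5.8776 W/m².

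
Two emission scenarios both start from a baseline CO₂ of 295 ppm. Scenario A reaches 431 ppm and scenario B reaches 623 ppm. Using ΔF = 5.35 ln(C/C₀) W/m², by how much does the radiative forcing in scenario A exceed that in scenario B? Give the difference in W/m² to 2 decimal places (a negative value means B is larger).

ΔF_A − ΔF_B = -1.97 W/m²

ΔF_A = 5.35 ln(431/295) = 5.35 × 0.37913 = 2.0283 W/m².
ΔF_B = 5.35 ln(623/295) = 5.35 × 0.74757 = 3.9995 W/m².
Difference: 2.0283 − 3.9995 = -1.9712 W/m².
(Equivalently, ΔF_A − ΔF_B = 5.35 ln(431/623) = 5.35 × -0.36844 = -1.9712 W/m².)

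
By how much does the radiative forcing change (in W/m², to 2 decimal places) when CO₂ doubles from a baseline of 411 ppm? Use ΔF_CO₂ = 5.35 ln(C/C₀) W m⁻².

ΔF = 3.71 W/m²

Because the forcing depends only on the ratio C/C₀, the initial concentration does not enter.
ΔF = 5.35 × ln(2) = 5.35 × 0.69315 = 3.7084 W/m².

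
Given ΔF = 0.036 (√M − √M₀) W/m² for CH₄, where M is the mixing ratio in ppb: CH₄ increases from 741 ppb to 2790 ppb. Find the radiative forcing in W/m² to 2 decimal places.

CH₄: 0.036 × (√2790 − √741) = 0.036 × (52.8205 − 27.2213) = 0.036 × 25.5992 = 0.9216 W/m².

ΔF = 0.92 W/m²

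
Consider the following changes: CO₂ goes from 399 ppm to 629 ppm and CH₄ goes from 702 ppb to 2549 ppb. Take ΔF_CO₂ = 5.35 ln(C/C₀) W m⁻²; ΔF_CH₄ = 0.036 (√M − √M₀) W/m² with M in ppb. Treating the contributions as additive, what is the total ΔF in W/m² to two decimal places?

ΔF = 3.30 W/m²

CO₂: 5.35 × ln(629/399) = 5.35 × ln(1.57644) = 5.35 × 0.45517 = 2.4352 W/m².
CH₄: 0.036 × (√2549 − √702) = 0.036 × (50.4876 − 26.4953) = 0.036 × 23.9923 = 0.8637 W/m².
Total ΔF = 2.4352 + 0.8637 = 3.2989 W/m².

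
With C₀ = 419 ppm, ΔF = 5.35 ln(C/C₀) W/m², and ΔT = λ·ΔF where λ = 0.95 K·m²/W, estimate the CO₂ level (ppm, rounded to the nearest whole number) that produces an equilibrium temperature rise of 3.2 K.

C ≈ 786 ppm

Required forcing: ΔF = ΔT/λ = 3.2/0.95 = 3.3684 W/m².
Then ln(C/419) = ΔF/5.35 = 3.3684/5.35 = 0.62961.
So C = 419 × e^0.62961 = 419 × 1.87688 = 786.41 ppm.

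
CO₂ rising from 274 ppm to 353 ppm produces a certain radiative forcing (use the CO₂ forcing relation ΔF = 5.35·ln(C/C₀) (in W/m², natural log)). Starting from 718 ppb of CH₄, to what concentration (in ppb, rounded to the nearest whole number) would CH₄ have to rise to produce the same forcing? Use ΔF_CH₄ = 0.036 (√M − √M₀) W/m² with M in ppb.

M ≈ 4153 ppb

CO₂ forcing: 5.35 × ln(353/274) = 5.35 × 0.253340 = 1.35537 W/m².
Set 0.036(√M − √718) = 1.35537: √M = 1.35537/0.036 + √718 = 37.6492 + 26.7955 = 64.4447.
M = (64.4447)² = 4153.12 ppb.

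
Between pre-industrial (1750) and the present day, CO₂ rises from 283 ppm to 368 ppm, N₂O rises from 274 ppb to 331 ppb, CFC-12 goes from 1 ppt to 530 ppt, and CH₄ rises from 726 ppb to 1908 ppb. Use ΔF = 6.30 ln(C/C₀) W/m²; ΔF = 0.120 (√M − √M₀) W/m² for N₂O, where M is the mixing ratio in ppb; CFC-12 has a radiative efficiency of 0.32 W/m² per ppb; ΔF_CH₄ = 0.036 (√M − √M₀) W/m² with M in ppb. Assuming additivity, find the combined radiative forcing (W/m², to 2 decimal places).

ΔF = 2.62 W/m²

CO₂: 6.30 × ln(368/283) = 6.30 × ln(1.30035) = 6.30 × 0.26263 = 1.6546 W/m².
N₂O: 0.120 × (√331 − √274) = 0.120 × (18.1934 − 16.5529) = 0.120 × 1.6405 = 0.1969 W/m².
CFC-12: Δ = 530 − 1 = 529 ppt = 0.529 ppb; ΔF = 0.32 × 0.529 = 0.1693 W/m².
CH₄: 0.036 × (√1908 − √726) = 0.036 × (43.6807 − 26.9444) = 0.036 × 16.7363 = 0.6025 W/m².
Total ΔF = 1.6546 + 0.1969 + 0.1693 + 0.6025 = 2.6233 W/m².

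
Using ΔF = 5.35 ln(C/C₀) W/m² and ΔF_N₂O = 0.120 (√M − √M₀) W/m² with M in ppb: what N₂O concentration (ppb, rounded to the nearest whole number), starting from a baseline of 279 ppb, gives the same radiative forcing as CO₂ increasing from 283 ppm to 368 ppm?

M ≈ 807 ppb

CO₂ forcing: 5.35 × ln(368/283) = 5.35 × 0.262636 = 1.40510 W/m².
Set 0.120(√M − √279) = 1.40510: √M = 1.40510/0.120 + √279 = 11.7092 + 16.7033 = 28.4125.
M = (28.4125)² = 807.27 ppb.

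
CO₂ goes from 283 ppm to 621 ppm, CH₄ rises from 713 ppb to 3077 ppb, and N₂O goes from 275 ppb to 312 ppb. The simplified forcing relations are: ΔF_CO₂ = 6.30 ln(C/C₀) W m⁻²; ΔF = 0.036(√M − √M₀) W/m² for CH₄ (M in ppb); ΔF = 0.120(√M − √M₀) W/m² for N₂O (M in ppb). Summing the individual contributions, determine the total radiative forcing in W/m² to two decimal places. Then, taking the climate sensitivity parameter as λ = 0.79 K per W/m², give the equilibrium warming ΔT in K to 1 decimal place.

CO₂: 6.30 × ln(621/283) = 6.30 × ln(2.19435) = 6.30 × 0.78589 = 4.9511 W/m².
CH₄: 0.036 × (√3077 − √713) = 0.036 × (55.4707 − 26.7021) = 0.036 × 28.7686 = 1.0357 W/m².
N₂O: 0.120 × (√312 − √275) = 0.120 × (17.6635 − 16.5831) = 0.120 × 1.0804 = 0.1296 W/m².
Total ΔF = 4.9511 + 1.0357 + 0.1296 = 6.1164 W/m².
ΔT = λ ΔF = 0.79 × 6.12 = 4.8348 K.

ΔF = 6.12 W/m²; ΔT = 4.8 K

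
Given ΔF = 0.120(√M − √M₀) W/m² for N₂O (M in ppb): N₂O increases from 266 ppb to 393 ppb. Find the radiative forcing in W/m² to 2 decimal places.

ΔF = 0.42 W/m²

N₂O: 0.120 × (√393 − √266) = 0.120 × (19.8242 − 16.3095) = 0.120 × 3.5147 = 0.4218 W/m².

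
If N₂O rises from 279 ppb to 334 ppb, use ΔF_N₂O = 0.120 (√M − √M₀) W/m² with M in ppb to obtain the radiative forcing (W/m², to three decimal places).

ΔF = 0.189 W/m²

N₂O: 0.120 × (√334 − √279) = 0.120 × (18.2757 − 16.7033) = 0.120 × 1.5724 = 0.1887 W/m².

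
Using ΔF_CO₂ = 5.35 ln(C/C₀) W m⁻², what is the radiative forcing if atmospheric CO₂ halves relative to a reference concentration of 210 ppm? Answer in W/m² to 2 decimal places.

ΔF = 5.35 × ln(0.5) = 5.35 × -0.69315 = -3.7084 W/m².

ΔF = -3.71 W/m²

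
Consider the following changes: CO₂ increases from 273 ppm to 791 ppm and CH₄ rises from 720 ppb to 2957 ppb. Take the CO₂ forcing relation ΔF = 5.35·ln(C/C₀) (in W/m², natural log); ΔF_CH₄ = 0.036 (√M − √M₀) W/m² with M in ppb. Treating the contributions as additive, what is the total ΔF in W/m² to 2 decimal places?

ΔF = 6.68 W/m²

CO₂: 5.35 × ln(791/273) = 5.35 × ln(2.89744) = 5.35 × 1.06383 = 5.6915 W/m².
CH₄: 0.036 × (√2957 − √720) = 0.036 × (54.3783 − 26.8328) = 0.036 × 27.5455 = 0.9916 W/m².
Total ΔF = 5.6915 + 0.9916 = 6.6831 W/m².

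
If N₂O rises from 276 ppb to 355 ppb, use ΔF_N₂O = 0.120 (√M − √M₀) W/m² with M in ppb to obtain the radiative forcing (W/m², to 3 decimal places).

N₂O: 0.120 × (√355 − √276) = 0.120 × (18.8414 − 16.6132) = 0.120 × 2.2282 = 0.2674 W/m².

ΔF = 0.267 W/m²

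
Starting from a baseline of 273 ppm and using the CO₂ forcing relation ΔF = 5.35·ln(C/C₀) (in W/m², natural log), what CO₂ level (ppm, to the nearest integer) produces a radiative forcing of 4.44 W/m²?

Set 5.35 ln(C/273) = 4.44, so ln(C/273) = 4.44/5.35 = 0.82991.
Then C/273 = e^0.82991 = 2.29311, giving C = 273 × 2.29311 = 626.02 ppm.

C ≈ 626 ppm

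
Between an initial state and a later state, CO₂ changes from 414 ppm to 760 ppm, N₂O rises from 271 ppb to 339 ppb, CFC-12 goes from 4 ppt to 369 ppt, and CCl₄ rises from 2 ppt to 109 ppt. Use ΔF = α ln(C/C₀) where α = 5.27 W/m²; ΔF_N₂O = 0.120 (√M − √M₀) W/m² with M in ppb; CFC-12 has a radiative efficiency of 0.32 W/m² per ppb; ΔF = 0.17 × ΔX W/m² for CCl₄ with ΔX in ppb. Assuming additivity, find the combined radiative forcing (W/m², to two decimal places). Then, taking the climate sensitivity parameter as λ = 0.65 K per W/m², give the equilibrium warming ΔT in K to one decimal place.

ΔF = 3.57 W/m²; ΔT = 2.3 K

CO₂: 5.27 × ln(760/414) = 5.27 × ln(1.83575) = 5.27 × 0.60745 = 3.2013 W/m².
N₂O: 0.120 × (√339 − √271) = 0.120 × (18.4120 − 16.4621) = 0.120 × 1.9499 = 0.2340 W/m².
CFC-12: Δ = 369 − 4 = 365 ppt = 0.365 ppb; ΔF = 0.32 × 0.365 = 0.1168 W/m².
CCl₄: Δ = 109 − 2 = 107 ppt = 0.107 ppb; ΔF = 0.17 × 0.107 = 0.0182 W/m².
Total ΔF = 3.2013 + 0.2340 + 0.1168 + 0.0182 = 3.5703 W/m².
ΔT = λ ΔF = 0.65 × 3.57 = 2.3205 K.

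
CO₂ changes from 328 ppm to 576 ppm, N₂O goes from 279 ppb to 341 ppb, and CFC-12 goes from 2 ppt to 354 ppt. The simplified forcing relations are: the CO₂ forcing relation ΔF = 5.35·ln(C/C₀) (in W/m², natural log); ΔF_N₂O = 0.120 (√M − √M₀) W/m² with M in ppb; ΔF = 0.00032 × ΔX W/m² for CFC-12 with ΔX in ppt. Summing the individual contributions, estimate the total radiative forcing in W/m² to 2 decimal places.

ΔF = 3.34 W/m²

CO₂: 5.35 × ln(576/328) = 5.35 × ln(1.75610) = 5.35 × 0.56310 = 3.0126 W/m².
N₂O: 0.120 × (√341 − √279) = 0.120 × (18.4662 − 16.7033) = 0.120 × 1.7629 = 0.2115 W/m².
CFC-12: ΔF = 0.00032 × (354 − 2) = 0.00032 × 352 = 0.1126 W/m².
Total ΔF = 3.0126 + 0.2115 + 0.1126 = 3.3367 W/m².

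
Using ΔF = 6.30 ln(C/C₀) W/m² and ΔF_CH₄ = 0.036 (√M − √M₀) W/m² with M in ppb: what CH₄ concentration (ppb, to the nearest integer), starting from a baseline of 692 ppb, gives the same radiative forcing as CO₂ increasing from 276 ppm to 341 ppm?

CO₂ forcing: 6.30 × ln(341/276) = 6.30 × 0.211482 = 1.33234 W/m².
Set 0.036(√M − √692) = 1.33234: √M = 1.33234/0.036 + √692 = 37.0094 + 26.3059 = 63.3153.
M = (63.3153)² = 4008.83 ppb.

M ≈ 4009 ppb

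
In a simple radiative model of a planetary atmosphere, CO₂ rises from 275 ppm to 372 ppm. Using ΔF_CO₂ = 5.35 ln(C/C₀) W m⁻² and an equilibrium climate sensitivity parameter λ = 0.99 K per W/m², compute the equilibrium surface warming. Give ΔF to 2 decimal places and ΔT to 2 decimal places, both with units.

CO₂: 5.35 × ln(372/275) = 5.35 × ln(1.35273) = 5.35 × 0.30212 = 1.6163 W/m².
ΔT = λ ΔF = 0.99 × 1.62 = 1.6038 K.

ΔF = 1.62 W/m²; ΔT = 1.60 K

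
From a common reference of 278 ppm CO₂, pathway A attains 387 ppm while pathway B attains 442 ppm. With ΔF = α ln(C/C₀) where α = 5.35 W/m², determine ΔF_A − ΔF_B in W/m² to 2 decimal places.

ΔF_A − ΔF_B = -0.71 W/m²

ΔF_A = 5.35 ln(387/278) = 5.35 × 0.33080 = 1.7698 W/m².
ΔF_B = 5.35 ln(442/278) = 5.35 × 0.46369 = 2.4807 W/m².
Difference: 1.7698 − 2.4807 = -0.7109 W/m².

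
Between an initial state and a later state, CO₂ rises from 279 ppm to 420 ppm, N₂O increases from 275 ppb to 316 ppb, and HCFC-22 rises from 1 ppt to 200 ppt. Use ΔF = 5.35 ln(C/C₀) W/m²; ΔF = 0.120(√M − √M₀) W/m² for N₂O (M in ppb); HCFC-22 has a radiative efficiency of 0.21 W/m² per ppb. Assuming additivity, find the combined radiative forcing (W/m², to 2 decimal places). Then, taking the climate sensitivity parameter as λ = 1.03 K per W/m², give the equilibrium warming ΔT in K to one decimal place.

CO₂: 5.35 × ln(420/279) = 5.35 × ln(1.50538) = 5.35 × 0.40905 = 2.1884 W/m².
N₂O: 0.120 × (√316 − √275) = 0.120 × (17.7764 − 16.5831) = 0.120 × 1.1933 = 0.1432 W/m².
HCFC-22: Δ = 200 − 1 = 199 ppt = 0.199 ppb; ΔF = 0.21 × 0.199 = 0.0418 W/m².
Total ΔF = 2.1884 + 0.1432 + 0.0418 = 2.3734 W/m².
ΔT = λ ΔF = 1.03 × 2.37 = 2.4411 K.

ΔF = 2.37 W/m²; ΔT = 2.4 K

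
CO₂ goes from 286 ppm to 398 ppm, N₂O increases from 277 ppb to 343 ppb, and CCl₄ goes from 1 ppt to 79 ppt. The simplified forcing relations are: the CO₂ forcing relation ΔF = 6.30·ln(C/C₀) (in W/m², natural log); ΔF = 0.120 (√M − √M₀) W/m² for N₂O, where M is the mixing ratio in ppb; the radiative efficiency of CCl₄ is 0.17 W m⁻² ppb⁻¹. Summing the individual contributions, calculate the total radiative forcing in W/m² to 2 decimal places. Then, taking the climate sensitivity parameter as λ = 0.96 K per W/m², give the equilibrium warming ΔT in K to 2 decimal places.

ΔF = 2.32 W/m²; ΔT = 2.23 K

CO₂: 6.30 × ln(398/286) = 6.30 × ln(1.39161) = 6.30 × 0.33046 = 2.0819 W/m².
N₂O: 0.120 × (√343 − √277) = 0.120 × (18.5203 − 16.6433) = 0.120 × 1.8770 = 0.2252 W/m².
CCl₄: Δ = 79 − 1 = 78 ppt = 0.078 ppb; ΔF = 0.17 × 0.078 = 0.0133 W/m².
Total ΔF = 2.0819 + 0.2252 + 0.0133 = 2.3204 W/m².
ΔT = λ ΔF = 0.96 × 2.32 = 2.2272 K.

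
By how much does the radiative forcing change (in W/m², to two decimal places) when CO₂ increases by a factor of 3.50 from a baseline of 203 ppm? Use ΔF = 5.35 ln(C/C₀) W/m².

Because the forcing depends only on the ratio C/C₀, the initial concentration does not enter.
ΔF = 5.35 × ln(3.50) = 5.35 × 1.25276 = 6.7023 W/m².

ΔF = 6.70 W/m²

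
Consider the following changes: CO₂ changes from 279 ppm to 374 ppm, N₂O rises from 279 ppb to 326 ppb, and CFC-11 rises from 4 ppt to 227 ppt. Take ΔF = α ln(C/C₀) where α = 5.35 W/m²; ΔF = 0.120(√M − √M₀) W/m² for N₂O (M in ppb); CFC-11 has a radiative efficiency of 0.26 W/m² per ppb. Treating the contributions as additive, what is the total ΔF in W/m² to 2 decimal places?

CO₂: 5.35 × ln(374/279) = 5.35 × ln(1.34050) = 5.35 × 0.29304 = 1.5678 W/m².
N₂O: 0.120 × (√326 − √279) = 0.120 × (18.0555 − 16.7033) = 0.120 × 1.3522 = 0.1623 W/m².
CFC-11: Δ = 227 − 4 = 223 ppt = 0.223 ppb; ΔF = 0.26 × 0.223 = 0.0580 W/m².
Total ΔF = 1.5678 + 0.1623 + 0.0580 = 1.7881 W/m².

ΔF = 1.79 W/m²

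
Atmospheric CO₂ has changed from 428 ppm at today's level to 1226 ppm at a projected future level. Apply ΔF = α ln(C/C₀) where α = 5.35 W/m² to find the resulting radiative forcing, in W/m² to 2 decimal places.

CO₂: 5.35 × ln(1226/428) = 5.35 × ln(2.86449) = 5.35 × 1.05239 = 5.6303 W/m².

ΔF = 5.63 W/m²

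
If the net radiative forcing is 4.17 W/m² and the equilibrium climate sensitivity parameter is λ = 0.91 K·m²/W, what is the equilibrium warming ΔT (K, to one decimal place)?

ΔT = 3.8 K

ΔT = λ ΔF = 0.91 × 4.17 = 3.7947 K.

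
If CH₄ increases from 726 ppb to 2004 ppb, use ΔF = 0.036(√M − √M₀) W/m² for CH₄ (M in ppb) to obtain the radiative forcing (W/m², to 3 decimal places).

ΔF = 0.642 W/m²

CH₄: 0.036 × (√2004 − √726) = 0.036 × (44.7661 − 26.9444) = 0.036 × 17.8217 = 0.6416 W/m².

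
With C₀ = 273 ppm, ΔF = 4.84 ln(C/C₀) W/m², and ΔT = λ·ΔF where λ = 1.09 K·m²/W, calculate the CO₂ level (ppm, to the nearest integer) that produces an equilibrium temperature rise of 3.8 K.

Required forcing: ΔF = ΔT/λ = 3.8/1.09 = 3.4862 W/m².
Then ln(C/273) = ΔF/4.84 = 3.4862/4.84 = 0.72029.
So C = 273 × e^0.72029 = 273 × 2.05503 = 561.02 ppm.

C ≈ 561 ppm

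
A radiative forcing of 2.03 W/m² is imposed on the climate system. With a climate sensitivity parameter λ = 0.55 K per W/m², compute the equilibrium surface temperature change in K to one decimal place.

ΔT = λ ΔF = 0.55 × 2.03 = 1.1165 K.

ΔT = 1.1 K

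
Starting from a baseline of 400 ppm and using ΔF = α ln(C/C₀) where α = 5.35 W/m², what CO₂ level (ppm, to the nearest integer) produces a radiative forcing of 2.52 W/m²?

C ≈ 641 ppm

Set 5.35 ln(C/400) = 2.52, so ln(C/400) = 2.52/5.35 = 0.47103.
Then C/400 = e^0.47103 = 1.60164, giving C = 400 × 1.60164 = 640.66 ppm.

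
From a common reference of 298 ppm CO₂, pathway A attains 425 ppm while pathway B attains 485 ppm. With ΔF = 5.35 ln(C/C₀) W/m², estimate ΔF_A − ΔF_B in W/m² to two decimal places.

ΔF_A = 5.35 ln(425/298) = 5.35 × 0.35500 = 1.8993 W/m².
ΔF_B = 5.35 ln(485/298) = 5.35 × 0.48706 = 2.6058 W/m².
Difference: 1.8993 − 2.6058 = -0.7065 W/m².
(Equivalently, ΔF_A − ΔF_B = 5.35 ln(425/485) = 5.35 × -0.13206 = -0.7065 W/m².)

ΔF_A − ΔF_B = -0.71 W/m²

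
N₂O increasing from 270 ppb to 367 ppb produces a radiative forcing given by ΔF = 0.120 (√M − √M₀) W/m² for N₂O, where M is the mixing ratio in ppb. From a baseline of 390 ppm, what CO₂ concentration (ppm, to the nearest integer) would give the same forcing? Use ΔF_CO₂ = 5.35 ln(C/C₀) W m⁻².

C ≈ 415 ppm

N₂O forcing: 0.120 × (√367 − √270) = 0.120 × (19.1572 − 16.4317) = 0.120 × 2.7255 = 0.32706 W/m².
Set 5.35 ln(C/390) = 0.32706: ln(C/390) = 0.32706/5.35 = 0.06113, so C = 390 × e^0.06113 = 390 × 1.06304 = 414.59 ppm.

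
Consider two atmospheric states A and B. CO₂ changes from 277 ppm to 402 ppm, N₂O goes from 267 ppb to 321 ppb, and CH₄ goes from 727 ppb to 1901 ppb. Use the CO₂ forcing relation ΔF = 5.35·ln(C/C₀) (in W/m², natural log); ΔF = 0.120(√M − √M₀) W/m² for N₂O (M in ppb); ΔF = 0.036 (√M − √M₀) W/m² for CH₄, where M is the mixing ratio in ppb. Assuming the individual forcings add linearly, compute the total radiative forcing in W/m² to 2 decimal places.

ΔF = 2.78 W/m²

CO₂: 5.35 × ln(402/277) = 5.35 × ln(1.45126) = 5.35 × 0.37243 = 1.9925 W/m².
N₂O: 0.120 × (√321 − √267) = 0.120 × (17.9165 − 16.3401) = 0.120 × 1.5764 = 0.1892 W/m².
CH₄: 0.036 × (√1901 − √727) = 0.036 × (43.6005 − 26.9629) = 0.036 × 16.6376 = 0.5990 W/m².
Total ΔF = 1.9925 + 0.1892 + 0.5990 = 2.7807 W/m².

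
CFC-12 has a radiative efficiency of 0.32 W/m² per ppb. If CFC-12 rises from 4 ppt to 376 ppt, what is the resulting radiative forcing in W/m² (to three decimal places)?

CFC-12: Δ = 376 − 4 = 372 ppt = 0.372 ppb; ΔF = 0.32 × 0.372 = 0.1190 W/m².

ΔF = 0.119 W/m²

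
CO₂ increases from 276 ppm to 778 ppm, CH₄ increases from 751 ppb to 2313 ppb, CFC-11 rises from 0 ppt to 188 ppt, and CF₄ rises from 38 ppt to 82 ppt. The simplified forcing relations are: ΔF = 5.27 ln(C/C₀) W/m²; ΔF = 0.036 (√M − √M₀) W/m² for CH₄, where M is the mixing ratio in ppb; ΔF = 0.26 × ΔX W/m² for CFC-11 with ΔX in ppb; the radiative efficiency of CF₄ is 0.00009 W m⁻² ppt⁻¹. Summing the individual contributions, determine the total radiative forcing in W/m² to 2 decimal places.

ΔF = 6.26 W/m²

CO₂: 5.27 × ln(778/276) = 5.27 × ln(2.81884) = 5.27 × 1.03633 = 5.4615 W/m².
CH₄: 0.036 × (√2313 − √751) = 0.036 × (48.0937 − 27.4044) = 0.036 × 20.6893 = 0.7448 W/m².
CFC-11: Δ = 188 − 0 = 188 ppt = 0.188 ppb; ΔF = 0.26 × 0.188 = 0.0489 W/m².
CF₄: ΔF = 0.00009 × (82 − 38) = 0.00009 × 44 = 0.0040 W/m².
Total ΔF = 5.4615 + 0.7448 + 0.0489 + 0.0040 = 6.2592 W/m².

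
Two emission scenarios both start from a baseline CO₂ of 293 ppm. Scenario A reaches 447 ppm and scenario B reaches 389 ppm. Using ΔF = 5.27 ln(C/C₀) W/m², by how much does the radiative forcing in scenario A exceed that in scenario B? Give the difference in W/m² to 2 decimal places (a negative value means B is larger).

ΔF_A − ΔF_B = 0.73 W/m²

ΔF_A = 5.27 ln(447/293) = 5.27 × 0.42239 = 2.2260 W/m².
ΔF_B = 5.27 ln(389/293) = 5.27 × 0.28341 = 1.4936 W/m².
Difference: 2.2260 − 1.4936 = 0.7324 W/m².
(Equivalently, ΔF_A − ΔF_B = 5.27 ln(447/389) = 5.27 × 0.13898 = 0.7324 W/m².)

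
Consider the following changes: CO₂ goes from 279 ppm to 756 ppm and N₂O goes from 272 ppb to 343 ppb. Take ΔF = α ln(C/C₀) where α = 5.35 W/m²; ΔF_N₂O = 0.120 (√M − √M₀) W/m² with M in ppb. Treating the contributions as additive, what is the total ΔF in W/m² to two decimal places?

ΔF = 5.58 W/m²

CO₂: 5.35 × ln(756/279) = 5.35 × ln(2.70968) = 5.35 × 0.99683 = 5.3330 W/m².
N₂O: 0.120 × (√343 − √272) = 0.120 × (18.5203 − 16.4924) = 0.120 × 2.0279 = 0.2433 W/m².
Total ΔF = 5.3330 + 0.2433 = 5.5763 W/m².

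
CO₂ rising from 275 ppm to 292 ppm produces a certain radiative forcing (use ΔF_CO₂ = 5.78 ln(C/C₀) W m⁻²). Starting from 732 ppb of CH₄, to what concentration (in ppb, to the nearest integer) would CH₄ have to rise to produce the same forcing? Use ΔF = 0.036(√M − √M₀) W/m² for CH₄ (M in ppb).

M ≈ 1346 ppb

CO₂ forcing: 5.78 × ln(292/275) = 5.78 × 0.059983 = 0.34670 W/m².
Set 0.036(√M − √732) = 0.34670: √M = 0.34670/0.036 + √732 = 9.6306 + 27.0555 = 36.6861.
M = (36.6861)² = 1345.87 ppb.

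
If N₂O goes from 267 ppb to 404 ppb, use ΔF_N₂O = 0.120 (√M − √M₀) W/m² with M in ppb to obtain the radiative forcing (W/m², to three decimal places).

N₂O: 0.120 × (√404 − √267) = 0.120 × (20.0998 − 16.3401) = 0.120 × 3.7597 = 0.4512 W/m².

ΔF = 0.451 W/m²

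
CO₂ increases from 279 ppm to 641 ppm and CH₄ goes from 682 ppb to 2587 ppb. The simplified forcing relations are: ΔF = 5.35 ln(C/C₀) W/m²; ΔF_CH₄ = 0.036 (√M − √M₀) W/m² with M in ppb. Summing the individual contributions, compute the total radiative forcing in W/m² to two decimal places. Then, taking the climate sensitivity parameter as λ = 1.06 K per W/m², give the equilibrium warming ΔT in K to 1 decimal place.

ΔF = 5.34 W/m²; ΔT = 5.7 K

CO₂: 5.35 × ln(641/279) = 5.35 × ln(2.29749) = 5.35 × 0.83182 = 4.4502 W/m².
CH₄: 0.036 × (√2587 − √682) = 0.036 × (50.8626 − 26.1151) = 0.036 × 24.7475 = 0.8909 W/m².
Total ΔF = 4.4502 + 0.8909 = 5.3411 W/m².
ΔT = λ ΔF = 1.06 × 5.34 = 5.6604 K.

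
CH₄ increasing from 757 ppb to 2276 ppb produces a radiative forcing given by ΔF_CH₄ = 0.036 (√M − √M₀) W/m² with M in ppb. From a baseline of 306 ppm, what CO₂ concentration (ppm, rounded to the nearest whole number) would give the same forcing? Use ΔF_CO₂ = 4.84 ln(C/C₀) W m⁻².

C ≈ 356 ppm

CH₄ forcing: 0.036 × (√2276 − √757) = 0.036 × (47.7074 − 27.5136) = 0.036 × 20.1938 = 0.72698 W/m².
Set 4.84 ln(C/306) = 0.72698: ln(C/306) = 0.72698/4.84 = 0.15020, so C = 306 × e^0.15020 = 306 × 1.16207 = 355.59 ppm.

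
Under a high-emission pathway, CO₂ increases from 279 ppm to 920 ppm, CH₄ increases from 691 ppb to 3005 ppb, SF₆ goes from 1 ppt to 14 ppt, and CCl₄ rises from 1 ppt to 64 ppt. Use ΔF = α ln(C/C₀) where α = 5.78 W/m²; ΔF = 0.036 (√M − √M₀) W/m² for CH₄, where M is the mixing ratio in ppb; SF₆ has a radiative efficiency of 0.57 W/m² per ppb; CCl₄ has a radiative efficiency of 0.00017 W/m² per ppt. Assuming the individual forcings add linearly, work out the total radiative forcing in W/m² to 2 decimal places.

ΔF = 7.94 W/m²

CO₂: 5.78 × ln(920/279) = 5.78 × ln(3.29749) = 5.78 × 1.19316 = 6.8965 W/m².
CH₄: 0.036 × (√3005 − √691) = 0.036 × (54.8179 − 26.2869) = 0.036 × 28.5310 = 1.0271 W/m².
SF₆: Δ = 14 − 1 = 13 ppt = 0.013 ppb; ΔF = 0.57 × 0.013 = 0.0074 W/m².
CCl₄: ΔF = 0.00017 × (64 − 1) = 0.00017 × 63 = 0.0107 W/m².
Total ΔF = 6.8965 + 1.0271 + 0.0074 + 0.0107 = 7.9417 W/m².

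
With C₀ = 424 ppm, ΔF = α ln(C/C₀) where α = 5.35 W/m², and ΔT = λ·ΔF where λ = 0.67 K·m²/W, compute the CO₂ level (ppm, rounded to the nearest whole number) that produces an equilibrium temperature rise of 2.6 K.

C ≈ 876 ppm

Required forcing: ΔF = ΔT/λ = 2.6/0.67 = 3.8806 W/m².
Then ln(C/424) = ΔF/5.35 = 3.8806/5.35 = 0.72535.
So C = 424 × e^0.72535 = 424 × 2.06545 = 875.75 ppm.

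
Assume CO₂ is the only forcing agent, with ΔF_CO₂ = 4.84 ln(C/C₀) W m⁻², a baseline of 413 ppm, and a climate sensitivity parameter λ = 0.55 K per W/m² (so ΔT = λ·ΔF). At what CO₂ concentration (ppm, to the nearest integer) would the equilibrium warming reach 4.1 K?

C ≈ 1927 ppm

Required forcing: ΔF = ΔT/λ = 4.1/0.55 = 7.4545 W/m².
Then ln(C/413) = ΔF/4.84 = 7.4545/4.84 = 1.54019.
So C = 413 × e^1.54019 = 413 × 4.66548 = 1926.84 ppm.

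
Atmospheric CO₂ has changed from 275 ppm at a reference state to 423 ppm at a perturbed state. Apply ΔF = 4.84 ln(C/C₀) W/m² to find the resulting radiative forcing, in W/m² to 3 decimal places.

ΔF = 2.084 W/m²

CO₂ absorption bands are partially saturated, so forcing scales with the logarithm of the concentration ratio.
CO₂: 4.84 × ln(423/275) = 4.84 × ln(1.53818) = 4.84 × 0.43060 = 2.0841 W/m².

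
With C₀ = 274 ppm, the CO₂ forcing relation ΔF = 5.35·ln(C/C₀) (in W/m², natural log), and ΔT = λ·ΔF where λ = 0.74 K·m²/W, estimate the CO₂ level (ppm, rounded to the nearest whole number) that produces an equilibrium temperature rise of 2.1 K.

Required forcing: ΔF = ΔT/λ = 2.1/0.74 = 2.8378 W/m².
Then ln(C/274) = ΔF/5.35 = 2.8378/5.35 = 0.53043.
So C = 274 × e^0.53043 = 274 × 1.69966 = 465.71 ppm.

C ≈ 466 ppm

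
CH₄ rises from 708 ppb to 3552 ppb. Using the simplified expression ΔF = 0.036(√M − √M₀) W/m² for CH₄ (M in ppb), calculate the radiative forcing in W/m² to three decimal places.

CH₄: 0.036 × (√3552 − √708) = 0.036 × (59.5987 − 26.6083) = 0.036 × 32.9904 = 1.1877 W/m².

ΔF = 1.188 W/m²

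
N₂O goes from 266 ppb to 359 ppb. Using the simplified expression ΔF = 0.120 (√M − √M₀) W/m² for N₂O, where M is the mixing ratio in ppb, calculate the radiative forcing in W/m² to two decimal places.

ΔF = 0.32 W/m²

N₂O: 0.120 × (√359 − √266) = 0.120 × (18.9473 − 16.3095) = 0.120 × 2.6378 = 0.3165 W/m².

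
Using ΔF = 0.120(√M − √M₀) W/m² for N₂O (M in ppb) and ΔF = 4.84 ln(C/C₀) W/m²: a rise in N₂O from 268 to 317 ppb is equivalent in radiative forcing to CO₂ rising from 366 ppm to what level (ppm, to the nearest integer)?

N₂O forcing: 0.120 × (√317 − √268) = 0.120 × (17.8045 − 16.3707) = 0.120 × 1.4338 = 0.17206 W/m².
Set 4.84 ln(C/366) = 0.17206: ln(C/366) = 0.17206/4.84 = 0.03555, so C = 366 × e^0.03555 = 366 × 1.03619 = 379.25 ppm.

C ≈ 379 ppm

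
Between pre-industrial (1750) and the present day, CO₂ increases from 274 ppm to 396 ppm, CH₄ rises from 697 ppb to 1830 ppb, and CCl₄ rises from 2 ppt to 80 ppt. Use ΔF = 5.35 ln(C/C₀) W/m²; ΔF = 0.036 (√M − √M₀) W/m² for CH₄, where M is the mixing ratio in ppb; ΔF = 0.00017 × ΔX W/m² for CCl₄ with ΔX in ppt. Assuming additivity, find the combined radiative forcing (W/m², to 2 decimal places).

ΔF = 2.57 W/m²

CO₂: 5.35 × ln(396/274) = 5.35 × ln(1.44526) = 5.35 × 0.36829 = 1.9704 W/m².
CH₄: 0.036 × (√1830 − √697) = 0.036 × (42.7785 − 26.4008) = 0.036 × 16.3777 = 0.5896 W/m².
CCl₄: ΔF = 0.00017 × (80 − 2) = 0.00017 × 78 = 0.0133 W/m².
Total ΔF = 1.9704 + 0.5896 + 0.0133 = 2.5733 W/m².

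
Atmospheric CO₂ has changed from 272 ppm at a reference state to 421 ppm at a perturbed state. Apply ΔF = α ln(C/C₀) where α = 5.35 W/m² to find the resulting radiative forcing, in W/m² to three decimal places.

ΔF = 2.337 W/m²

CO₂: 5.35 × ln(421/272) = 5.35 × ln(1.54779) = 5.35 × 0.43683 = 2.3370 W/m².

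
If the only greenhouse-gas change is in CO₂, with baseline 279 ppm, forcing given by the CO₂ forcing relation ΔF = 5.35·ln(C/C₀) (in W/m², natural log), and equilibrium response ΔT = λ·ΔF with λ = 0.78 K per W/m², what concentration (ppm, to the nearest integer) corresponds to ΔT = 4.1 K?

Required forcing: ΔF = ΔT/λ = 4.1/0.78 = 5.2564 W/m².
Then ln(C/279) = ΔF/5.35 = 5.2564/5.35 = 0.98250.
So C = 279 × e^0.98250 = 279 × 2.67113 = 745.25 ppm.

C ≈ 745 ppm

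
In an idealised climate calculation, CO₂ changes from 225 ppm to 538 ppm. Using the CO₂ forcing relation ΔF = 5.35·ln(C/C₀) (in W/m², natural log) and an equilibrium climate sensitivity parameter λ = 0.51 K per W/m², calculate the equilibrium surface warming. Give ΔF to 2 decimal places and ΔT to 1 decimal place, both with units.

ΔF = 4.66 W/m²; ΔT = 2.4 K

CO₂: 5.35 × ln(538/225) = 5.35 × ln(2.39111) = 5.35 × 0.87176 = 4.6639 W/m².
ΔT = λ ΔF = 0.51 × 4.66 = 2.3766 K.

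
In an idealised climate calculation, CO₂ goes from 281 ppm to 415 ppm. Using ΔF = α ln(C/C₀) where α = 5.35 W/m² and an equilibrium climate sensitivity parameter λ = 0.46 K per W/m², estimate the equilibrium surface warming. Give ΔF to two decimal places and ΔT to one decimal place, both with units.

CO₂: 5.35 × ln(415/281) = 5.35 × ln(1.47687) = 5.35 × 0.38992 = 2.0861 W/m².
ΔT = λ ΔF = 0.46 × 2.09 = 0.9614 K.

ΔF = 2.09 W/m²; ΔT = 1.0 K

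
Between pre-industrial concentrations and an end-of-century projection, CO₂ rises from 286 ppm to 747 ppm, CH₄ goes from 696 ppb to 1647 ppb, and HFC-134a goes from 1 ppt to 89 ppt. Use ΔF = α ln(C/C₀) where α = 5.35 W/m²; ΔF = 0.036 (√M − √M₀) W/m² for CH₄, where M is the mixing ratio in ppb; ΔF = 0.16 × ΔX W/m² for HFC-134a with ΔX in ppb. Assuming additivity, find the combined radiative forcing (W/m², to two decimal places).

CO₂: 5.35 × ln(747/286) = 5.35 × ln(2.61189) = 5.35 × 0.96007 = 5.1364 W/m².
CH₄: 0.036 × (√1647 − √696) = 0.036 × (40.5832 − 26.3818) = 0.036 × 14.2014 = 0.5113 W/m².
HFC-134a: Δ = 89 − 1 = 88 ppt = 0.088 ppb; ΔF = 0.16 × 0.088 = 0.0141 W/m².
Total ΔF = 5.1364 + 0.5113 + 0.0141 = 5.6618 W/m².

ΔF = 5.66 W/m²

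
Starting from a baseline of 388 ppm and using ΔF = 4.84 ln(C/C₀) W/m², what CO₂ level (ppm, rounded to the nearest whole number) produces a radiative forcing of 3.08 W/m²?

C ≈ 733 ppm

Set 4.84 ln(C/388) = 3.08, so ln(C/388) = 3.08/4.84 = 0.63636.
Then C/388 = e^0.63636 = 1.88959, giving C = 388 × 1.88959 = 733.16 ppm.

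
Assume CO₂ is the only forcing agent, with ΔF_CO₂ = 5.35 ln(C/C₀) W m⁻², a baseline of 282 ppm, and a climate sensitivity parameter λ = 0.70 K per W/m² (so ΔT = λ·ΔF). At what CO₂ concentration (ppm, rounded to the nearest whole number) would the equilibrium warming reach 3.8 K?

Required forcing: ΔF = ΔT/λ = 3.8/0.70 = 5.4286 W/m².
Then ln(C/282) = ΔF/5.35 = 5.4286/5.35 = 1.01469.
So C = 282 × e^1.01469 = 282 × 2.75851 = 777.90 ppm.

C ≈ 778 ppm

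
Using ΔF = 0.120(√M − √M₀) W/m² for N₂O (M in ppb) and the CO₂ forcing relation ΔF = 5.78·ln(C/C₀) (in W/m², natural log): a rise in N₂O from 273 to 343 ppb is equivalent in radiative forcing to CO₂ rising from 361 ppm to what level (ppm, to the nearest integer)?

N₂O forcing: 0.120 × (√343 − √273) = 0.120 × (18.5203 − 16.5227) = 0.120 × 1.9976 = 0.23971 W/m².
Set 5.78 ln(C/361) = 0.23971: ln(C/361) = 0.23971/5.78 = 0.04147, so C = 361 × e^0.04147 = 361 × 1.04234 = 376.28 ppm.

C ≈ 376 ppm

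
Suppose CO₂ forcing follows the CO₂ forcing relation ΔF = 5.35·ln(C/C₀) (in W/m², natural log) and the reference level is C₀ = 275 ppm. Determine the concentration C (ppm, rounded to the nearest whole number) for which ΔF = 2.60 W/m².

Set 5.35 ln(C/275) = 2.60, so ln(C/275) = 2.60/5.35 = 0.48598.
Then C/275 = e^0.48598 = 1.62577, giving C = 275 × 1.62577 = 447.09 ppm.

C ≈ 447 ppm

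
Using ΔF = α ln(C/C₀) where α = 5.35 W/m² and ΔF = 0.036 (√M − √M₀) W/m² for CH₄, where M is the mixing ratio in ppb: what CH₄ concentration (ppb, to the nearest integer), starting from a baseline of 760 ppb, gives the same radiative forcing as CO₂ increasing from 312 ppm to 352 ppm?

M ≈ 2070 ppb

CO₂ forcing: 5.35 × ln(352/312) = 5.35 × 0.120628 = 0.64536 W/m².
Set 0.036(√M − √760) = 0.64536: √M = 0.64536/0.036 + √760 = 17.9267 + 27.5681 = 45.4948.
M = (45.4948)² = 2069.78 ppb.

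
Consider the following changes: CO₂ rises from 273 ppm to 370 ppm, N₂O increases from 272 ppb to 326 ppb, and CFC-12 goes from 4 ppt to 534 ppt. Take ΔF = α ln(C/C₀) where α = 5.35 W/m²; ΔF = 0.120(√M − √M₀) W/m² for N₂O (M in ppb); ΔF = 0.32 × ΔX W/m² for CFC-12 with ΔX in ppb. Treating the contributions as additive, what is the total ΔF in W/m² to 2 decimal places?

CO₂: 5.35 × ln(370/273) = 5.35 × ln(1.35531) = 5.35 × 0.30403 = 1.6266 W/m².
N₂O: 0.120 × (√326 − √272) = 0.120 × (18.0555 − 16.4924) = 0.120 × 1.5631 = 0.1876 W/m².
CFC-12: Δ = 534 − 4 = 530 ppt = 0.530 ppb; ΔF = 0.32 × 0.530 = 0.1696 W/m².
Total ΔF = 1.6266 + 0.1876 + 0.1696 = 1.9838 W/m².

ΔF = 1.98 W/m²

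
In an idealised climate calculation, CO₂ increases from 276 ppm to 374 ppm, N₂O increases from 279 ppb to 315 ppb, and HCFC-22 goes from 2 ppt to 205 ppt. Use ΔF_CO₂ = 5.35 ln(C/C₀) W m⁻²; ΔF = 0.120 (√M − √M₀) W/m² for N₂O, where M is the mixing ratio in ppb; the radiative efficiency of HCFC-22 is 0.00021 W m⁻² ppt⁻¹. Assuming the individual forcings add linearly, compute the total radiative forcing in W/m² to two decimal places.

CO₂: 5.35 × ln(374/276) = 5.35 × ln(1.35507) = 5.35 × 0.30385 = 1.6256 W/m².
N₂O: 0.120 × (√315 − √279) = 0.120 × (17.7482 − 16.7033) = 0.120 × 1.0449 = 0.1254 W/m².
HCFC-22: ΔF = 0.00021 × (205 − 2) = 0.00021 × 203 = 0.0426 W/m².
Total ΔF = 1.6256 + 0.1254 + 0.0426 = 1.7936 W/m².

ΔF = 1.79 W/m²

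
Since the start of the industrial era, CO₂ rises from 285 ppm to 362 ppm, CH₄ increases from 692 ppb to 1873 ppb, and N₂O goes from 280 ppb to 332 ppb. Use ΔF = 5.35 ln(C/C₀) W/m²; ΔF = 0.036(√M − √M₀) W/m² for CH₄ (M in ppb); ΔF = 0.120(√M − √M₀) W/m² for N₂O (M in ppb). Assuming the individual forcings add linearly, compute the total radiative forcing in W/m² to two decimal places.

CO₂: 5.35 × ln(362/285) = 5.35 × ln(1.27018) = 5.35 × 0.23916 = 1.2795 W/m².
CH₄: 0.036 × (√1873 − √692) = 0.036 × (43.2782 − 26.3059) = 0.036 × 16.9723 = 0.6110 W/m².
N₂O: 0.120 × (√332 − √280) = 0.120 × (18.2209 − 16.7332) = 0.120 × 1.4877 = 0.1785 W/m².
Total ΔF = 1.2795 + 0.6110 + 0.1785 = 2.0690 W/m².

ΔF = 2.07 W/m²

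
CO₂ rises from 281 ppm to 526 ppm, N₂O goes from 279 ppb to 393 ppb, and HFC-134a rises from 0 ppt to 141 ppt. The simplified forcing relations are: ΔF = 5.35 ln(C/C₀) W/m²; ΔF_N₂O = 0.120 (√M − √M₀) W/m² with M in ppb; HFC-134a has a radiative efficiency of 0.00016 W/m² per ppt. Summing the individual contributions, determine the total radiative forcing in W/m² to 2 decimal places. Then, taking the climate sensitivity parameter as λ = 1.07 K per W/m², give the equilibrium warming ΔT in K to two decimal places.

ΔF = 3.75 W/m²; ΔT = 4.01 K

CO₂: 5.35 × ln(526/281) = 5.35 × ln(1.87189) = 5.35 × 0.62695 = 3.3542 W/m².
N₂O: 0.120 × (√393 − √279) = 0.120 × (19.8242 − 16.7033) = 0.120 × 3.1209 = 0.3745 W/m².
HFC-134a: ΔF = 0.00016 × (141 − 0) = 0.00016 × 141 = 0.0226 W/m².
Total ΔF = 3.3542 + 0.3745 + 0.0226 = 3.7513 W/m².
ΔT = λ ΔF = 1.07 × 3.75 = 4.0125 K.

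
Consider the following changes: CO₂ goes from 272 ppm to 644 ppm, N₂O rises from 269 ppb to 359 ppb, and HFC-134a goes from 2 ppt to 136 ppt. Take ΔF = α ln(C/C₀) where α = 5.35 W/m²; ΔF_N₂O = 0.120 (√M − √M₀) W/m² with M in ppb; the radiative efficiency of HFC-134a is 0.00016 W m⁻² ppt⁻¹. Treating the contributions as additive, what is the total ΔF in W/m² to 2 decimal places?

CO₂: 5.35 × ln(644/272) = 5.35 × ln(2.36765) = 5.35 × 0.86190 = 4.6112 W/m².
N₂O: 0.120 × (√359 − √269) = 0.120 × (18.9473 − 16.4012) = 0.120 × 2.5461 = 0.3055 W/m².
HFC-134a: ΔF = 0.00016 × (136 − 2) = 0.00016 × 134 = 0.0214 W/m².
Total ΔF = 4.6112 + 0.3055 + 0.0214 = 4.9381 W/m².

ΔF = 4.94 W/m²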